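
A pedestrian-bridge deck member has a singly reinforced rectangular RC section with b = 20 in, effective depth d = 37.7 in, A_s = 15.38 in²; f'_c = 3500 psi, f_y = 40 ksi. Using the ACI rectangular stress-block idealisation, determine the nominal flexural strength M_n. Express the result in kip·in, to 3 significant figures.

T = A_s f_y = 15.38 × 40 = 615.2 kips.
a = T/(0.85 f'_c b) = 615.2/(0.85 × 3.5 × 20) = 10.339 in.
M_n = T(d − a/2) = 615.2 × (37.7 − 5.1695) = 20012.8 kip·in.

M_n ≈ 20000 kip·in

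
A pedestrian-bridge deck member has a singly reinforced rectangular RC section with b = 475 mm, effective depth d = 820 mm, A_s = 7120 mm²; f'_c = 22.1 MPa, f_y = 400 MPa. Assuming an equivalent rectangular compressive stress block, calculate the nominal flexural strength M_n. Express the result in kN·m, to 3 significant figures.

T = A_s f_y = 7120 × 400 = 2848000 N = 2848 kN.
From C = T: a = T/(0.85 f'_c b) = 2848000/(0.85 × 22.1 × 475) = 319.18 mm.
M_n = T(d − a/2) = 2848 kN × (820 − 159.59) mm = 1880.85 kN·m.

M_n ≈ 1880 kN·m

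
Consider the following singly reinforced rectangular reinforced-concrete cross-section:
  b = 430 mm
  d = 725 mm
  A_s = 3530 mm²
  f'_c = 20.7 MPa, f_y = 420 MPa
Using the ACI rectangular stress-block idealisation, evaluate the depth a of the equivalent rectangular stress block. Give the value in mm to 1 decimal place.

T = A_s f_y = 3530 × 420 = 1482600 N = 1482.6 kN.
Setting C = 0.85 f'_c a b equal to T: a = 1482600/(0.85 × 20.7 × 430) = 196.0 mm.

a ≈ 196.0 mm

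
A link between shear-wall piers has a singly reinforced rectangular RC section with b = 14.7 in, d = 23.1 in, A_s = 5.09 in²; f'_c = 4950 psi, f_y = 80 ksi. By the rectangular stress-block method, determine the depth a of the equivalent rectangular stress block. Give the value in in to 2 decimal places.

a ≈ 6.58 in

T = A_s f_y = 5.09 × 80 = 407.2 kips.
a = T/(0.85 f'_c b) = 407.2/(0.85 × 4.95 × 14.7) = 6.58 in.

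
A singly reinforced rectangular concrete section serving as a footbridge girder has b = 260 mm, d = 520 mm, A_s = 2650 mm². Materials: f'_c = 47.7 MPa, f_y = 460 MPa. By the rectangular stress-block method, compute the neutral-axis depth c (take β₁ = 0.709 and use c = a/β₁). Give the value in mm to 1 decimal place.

c ≈ 163.1 mm

T = A_s f_y = 2650 × 460 = 1219000 N = 1219 kN.
Setting C = 0.85 f'_c a b equal to T: a = 1219000/(0.85 × 47.7 × 260) = 115.636 mm.
With β₁ = 0.709, c = a/β₁ = 115.636/0.709 = 163.1 mm.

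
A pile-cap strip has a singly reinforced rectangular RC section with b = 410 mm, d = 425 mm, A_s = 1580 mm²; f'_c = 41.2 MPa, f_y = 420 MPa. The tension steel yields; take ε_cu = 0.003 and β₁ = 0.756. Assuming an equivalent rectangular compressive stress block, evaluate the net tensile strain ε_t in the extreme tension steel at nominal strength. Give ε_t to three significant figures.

a = A_s f_y/(0.85 f'_c b) = 46.22 mm.
β₁ = 0.756, so c = a/β₁ = 46.22/0.756 = 61.14 mm.
From the linear strain diagram with ε_cu = 0.003: ε_t = 0.003 (d − c)/c = 0.003 × (425 − 61.14)/61.14 = 0.0179.
Since ε_t ≥ 0.005, the section is tension-controlled.

ε_t ≈ 0.0179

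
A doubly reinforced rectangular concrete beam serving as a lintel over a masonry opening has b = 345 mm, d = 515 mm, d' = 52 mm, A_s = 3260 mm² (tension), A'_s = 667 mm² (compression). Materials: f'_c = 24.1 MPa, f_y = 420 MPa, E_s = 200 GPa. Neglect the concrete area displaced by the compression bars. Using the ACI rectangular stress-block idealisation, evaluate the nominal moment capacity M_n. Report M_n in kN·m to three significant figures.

Assume both tension and compression steel yield.
Net tension couple steel: A_s − A'_s = 2593 mm².
a = (A_s − A'_s) f_y / (0.85 f'_c b) = 1089060/(0.85 × 24.1 × 345) = 154.10 mm.
c = a/β₁ = 154.10/0.85 = 181.29 mm; ε'_s = 0.003(c − d')/c = 0.0021 ≥ f_y/E_s = 0.0021, so compression steel does yield.
M_n = (A_s − A'_s) f_y (d − a/2) + A'_s f_y (d − d') = [1089060 × (515 − 77.05) + 280140 × (515 − 52)] × 10⁻⁶ = 476.95 + 129.70 = 606.65 kN·m.

M_n ≈ 607 kN·m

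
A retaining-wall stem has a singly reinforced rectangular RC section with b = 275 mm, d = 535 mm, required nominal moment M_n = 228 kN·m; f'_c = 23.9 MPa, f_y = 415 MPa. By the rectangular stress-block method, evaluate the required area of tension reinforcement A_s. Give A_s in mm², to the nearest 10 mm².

With M_n = 0.85 f'_c a b (d − a/2), solve the quadratic for a:
a = d − √(d² − 2M_n/(0.85 f'_c b)) = 535 − √(535² − 2 × 228×10⁶/(0.85 × 23.9 × 275)) = 82.67 mm.
A_s = 0.85 f'_c a b / f_y = 0.85 × 23.9 × 82.67 × 275 / 415 = 1112.9 mm².

A_s ≈ 1110 mm²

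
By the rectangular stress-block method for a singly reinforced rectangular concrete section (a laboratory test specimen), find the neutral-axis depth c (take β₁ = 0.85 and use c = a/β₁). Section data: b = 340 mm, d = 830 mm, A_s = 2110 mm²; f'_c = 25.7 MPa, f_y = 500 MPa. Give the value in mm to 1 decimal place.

c ≈ 167.1 mm

T = A_s f_y = 2110 × 500 = 1055000 N = 1055 kN.
Setting C = 0.85 f'_c a b equal to T: a = 1055000/(0.85 × 25.7 × 340) = 142.044 mm.
With β₁ = 0.85, c = a/β₁ = 142.044/0.85 = 167.1 mm.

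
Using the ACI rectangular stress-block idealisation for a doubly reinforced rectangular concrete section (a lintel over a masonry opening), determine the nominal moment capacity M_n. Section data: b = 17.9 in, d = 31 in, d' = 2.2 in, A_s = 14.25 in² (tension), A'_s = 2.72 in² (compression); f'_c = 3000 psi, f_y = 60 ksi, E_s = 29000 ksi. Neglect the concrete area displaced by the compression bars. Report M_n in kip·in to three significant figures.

M_n ≈ 20900 kip·in

Assume both steels yield.
a = (A_s − A'_s) f_y/(0.85 f'_c b) = (14.25 − 2.72) × 60/(0.85 × 3 × 17.9) = 15.156 in.
c = a/β₁ = 15.156/0.85 = 17.831 in; ε'_s = 0.003(c − d')/c = 0.0026 ≥ ε_y = 0.0021, so the compression steel yields.
M_n = (A_s − A'_s) f_y (d − a/2) + A'_s f_y (d − d') = 691.8 × (31 − 7.578) + 163.2 × (31 − 2.2) = 16203.3 + 4700.2 = 20903.5 kip·in.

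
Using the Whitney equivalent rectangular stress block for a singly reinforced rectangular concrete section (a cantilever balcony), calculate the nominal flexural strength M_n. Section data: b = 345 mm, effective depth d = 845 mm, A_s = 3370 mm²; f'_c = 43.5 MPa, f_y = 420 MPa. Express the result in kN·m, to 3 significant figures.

M_n ≈ 1120 kN·m

T = A_s f_y = 3370 × 420 = 1415400 N = 1415.4 kN.
From C = T: a = T/(0.85 f'_c b) = 1415400/(0.85 × 43.5 × 345) = 110.96 mm.
M_n = T(d − a/2) = 1415.4 kN × (845 − 55.48) mm = 1117.49 kN·m.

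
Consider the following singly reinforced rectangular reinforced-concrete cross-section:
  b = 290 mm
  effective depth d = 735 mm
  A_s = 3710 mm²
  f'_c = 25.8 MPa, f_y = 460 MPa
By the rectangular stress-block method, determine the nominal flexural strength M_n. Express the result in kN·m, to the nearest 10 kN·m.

M_n ≈ 1030 kN·m

T = A_s f_y = 3710 × 460 = 1706600 N = 1706.6 kN.
From C = T: a = T/(0.85 f'_c b) = 1706600/(0.85 × 25.8 × 290) = 268.35 mm.
M_n = T(d − a/2) = 1706.6 kN × (735 − 134.175) mm = 1025.37 kN·m.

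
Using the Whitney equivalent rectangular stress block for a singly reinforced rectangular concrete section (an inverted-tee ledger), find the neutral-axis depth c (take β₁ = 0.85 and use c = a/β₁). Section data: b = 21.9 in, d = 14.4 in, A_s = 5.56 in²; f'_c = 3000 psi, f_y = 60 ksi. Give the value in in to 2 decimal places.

c ≈ 7.03 in

T = A_s f_y = 5.56 × 60 = 333.6 kips.
a = T/(0.85 f'_c b) = 333.6/(0.85 × 3 × 21.9) = 5.9737 in.
With β₁ = 0.85, c = a/β₁ = 5.9737/0.85 = 7.03 in.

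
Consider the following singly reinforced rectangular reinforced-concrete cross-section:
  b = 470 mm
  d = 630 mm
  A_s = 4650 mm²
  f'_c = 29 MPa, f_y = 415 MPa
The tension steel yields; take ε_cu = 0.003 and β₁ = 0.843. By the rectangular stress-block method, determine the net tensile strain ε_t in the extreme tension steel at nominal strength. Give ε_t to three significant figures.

ε_t ≈ 0.00657

a = A_s f_y/(0.85 f'_c b) = 166.57 mm.
β₁ = 0.843, so c = a/β₁ = 166.57/0.843 = 197.59 mm.
From the linear strain diagram with ε_cu = 0.003: ε_t = 0.003 (d − c)/c = 0.003 × (630 − 197.59)/197.59 = 0.00657.
Since ε_t ≥ 0.005, the section is tension-controlled.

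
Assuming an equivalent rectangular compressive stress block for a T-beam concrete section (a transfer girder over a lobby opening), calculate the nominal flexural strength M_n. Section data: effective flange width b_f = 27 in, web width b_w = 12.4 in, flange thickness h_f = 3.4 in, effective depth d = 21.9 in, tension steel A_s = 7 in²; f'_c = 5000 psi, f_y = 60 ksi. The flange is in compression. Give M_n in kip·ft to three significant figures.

M_n ≈ 702 kip·ft

Tension: T = A_s f_y = 7 × 60 = 420 kips.
Try a within the flange: a = T/(0.85 f'_c b_f) = 420/(0.85 × 5 × 27) = 3.660 in.
a = 3.660 > h_f = 3.4 in: the block extends into the web. Split into flange-overhang and web parts.
C_f = 0.85 f'_c (b_f − b_w) h_f = 0.85 × 5 × (27 − 12.4) × 3.4 = 211.0 kips.
Remaining web compression depth: a_w = (T − C_f)/(0.85 f'_c b_w) = (420 − 211.0)/(0.85 × 5 × 12.4) = 3.966 in.
M_n = C_f(d − h_f/2) + (T − C_f)(d − a_w/2) = 211.0 × (21.9 − 1.7) + 209 × (21.9 − 1.983) = 4262.2 + 4162.7 = 8424.9 kip·in.
M_n = 8424.9/12 = 702.08 kip·ft.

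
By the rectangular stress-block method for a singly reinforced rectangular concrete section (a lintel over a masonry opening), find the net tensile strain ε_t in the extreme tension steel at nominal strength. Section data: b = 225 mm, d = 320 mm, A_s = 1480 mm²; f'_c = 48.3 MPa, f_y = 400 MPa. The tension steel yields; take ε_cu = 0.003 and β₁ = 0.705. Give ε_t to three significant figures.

ε_t ≈ 0.00756

a = A_s f_y/(0.85 f'_c b) = 64.09 mm.
β₁ = 0.705, so c = a/β₁ = 64.09/0.705 = 90.91 mm.
From the linear strain diagram with ε_cu = 0.003: ε_t = 0.003 (d − c)/c = 0.003 × (320 − 90.91)/90.91 = 0.00756.
Since ε_t ≥ 0.005, the section is tension-controlled.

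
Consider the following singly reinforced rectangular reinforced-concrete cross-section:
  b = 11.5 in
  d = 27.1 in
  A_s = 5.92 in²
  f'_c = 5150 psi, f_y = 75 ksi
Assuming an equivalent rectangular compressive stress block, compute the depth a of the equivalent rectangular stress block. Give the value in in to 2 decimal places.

a ≈ 8.82 in

T = A_s f_y = 5.92 × 75 = 444 kips.
a = T/(0.85 f'_c b) = 444/(0.85 × 5.15 × 11.5) = 8.82 in.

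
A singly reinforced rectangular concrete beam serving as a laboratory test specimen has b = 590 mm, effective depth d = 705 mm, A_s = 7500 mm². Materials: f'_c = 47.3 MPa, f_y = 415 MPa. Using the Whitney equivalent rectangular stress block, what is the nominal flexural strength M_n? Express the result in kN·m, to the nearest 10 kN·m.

M_n ≈ 1990 kN·m

T = A_s f_y = 7500 × 415 = 3112500 N = 3112.5 kN.
From C = T: a = T/(0.85 f'_c b) = 3112500/(0.85 × 47.3 × 590) = 131.21 mm.
M_n = T(d − a/2) = 3112.5 kN × (705 − 65.605) mm = 1990.12 kN·m.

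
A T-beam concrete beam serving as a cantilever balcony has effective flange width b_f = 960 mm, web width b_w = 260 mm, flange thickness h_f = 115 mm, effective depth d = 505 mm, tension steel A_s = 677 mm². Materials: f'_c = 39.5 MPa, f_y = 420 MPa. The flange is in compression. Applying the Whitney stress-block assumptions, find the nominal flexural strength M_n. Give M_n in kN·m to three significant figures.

Tension: T = A_s f_y = 677 × 420 = 284340 N.
Try a within the flange: a = T/(0.85 f'_c b_f) = 284340/(0.85 × 39.5 × 960) = 8.82 mm.
Since a = 8.82 ≤ h_f = 115 mm, the stress block lies entirely in the flange; analyse as a rectangular beam of width b_f.
M_n = T(d − a/2) = 284340 × (505 − 4.41) = 142.34 × 10⁶ N·mm.
M_n = 142.34 kN·m.

M_n ≈ 142 kN·m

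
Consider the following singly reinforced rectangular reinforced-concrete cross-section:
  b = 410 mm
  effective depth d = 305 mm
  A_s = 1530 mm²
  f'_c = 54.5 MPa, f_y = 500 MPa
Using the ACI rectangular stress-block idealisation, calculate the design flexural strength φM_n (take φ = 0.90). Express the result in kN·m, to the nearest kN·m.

T = A_s f_y = 1530 × 500 = 765000 N = 765 kN.
From C = T: a = T/(0.85 f'_c b) = 765000/(0.85 × 54.5 × 410) = 40.28 mm.
M_n = T(d − a/2) = 765 kN × (305 − 20.14) mm = 217.92 kN·m.
φM_n = 0.90 × 217.92 = 196.13 kN·m.

φM_n ≈ 196 kN·m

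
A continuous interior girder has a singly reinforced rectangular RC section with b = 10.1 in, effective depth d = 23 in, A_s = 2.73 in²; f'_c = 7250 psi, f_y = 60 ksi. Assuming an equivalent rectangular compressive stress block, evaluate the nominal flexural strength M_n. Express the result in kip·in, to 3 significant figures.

T = A_s f_y = 2.73 × 60 = 163.8 kips.
a = T/(0.85 f'_c b) = 163.8/(0.85 × 7.25 × 10.1) = 2.632 in.
M_n = T(d − a/2) = 163.8 × (23 − 1.316) = 3551.8 kip·in.

M_n ≈ 3550 kip·in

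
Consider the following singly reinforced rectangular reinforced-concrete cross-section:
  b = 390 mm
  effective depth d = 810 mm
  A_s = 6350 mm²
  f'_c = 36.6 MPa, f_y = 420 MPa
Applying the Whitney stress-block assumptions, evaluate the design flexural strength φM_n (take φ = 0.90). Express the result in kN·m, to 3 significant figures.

φM_n ≈ 1680 kN·m

T = A_s f_y = 6350 × 420 = 2667000 N = 2667 kN.
From C = T: a = T/(0.85 f'_c b) = 2667000/(0.85 × 36.6 × 390) = 219.82 mm.
M_n = T(d − a/2) = 2667 kN × (810 − 109.91) mm = 1867.14 kN·m.
φM_n = 0.90 × 1867.14 = 1680.43 kN·m.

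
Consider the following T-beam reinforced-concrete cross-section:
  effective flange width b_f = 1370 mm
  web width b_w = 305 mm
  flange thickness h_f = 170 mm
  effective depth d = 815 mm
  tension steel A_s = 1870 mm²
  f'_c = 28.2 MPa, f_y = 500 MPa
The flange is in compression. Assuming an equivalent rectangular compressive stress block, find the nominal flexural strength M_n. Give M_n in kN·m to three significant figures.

M_n ≈ 749 kN·m

Tension: T = A_s f_y = 1870 × 500 = 935000 N.
Try a within the flange: a = T/(0.85 f'_c b_f) = 935000/(0.85 × 28.2 × 1370) = 28.47 mm.
Since a = 28.47 ≤ h_f = 170 mm, the stress block lies entirely in the flange; analyse as a rectangular beam of width b_f.
M_n = T(d − a/2) = 935000 × (815 − 14.235) = 748.72 × 10⁶ N·mm.
M_n = 748.72 kN·m.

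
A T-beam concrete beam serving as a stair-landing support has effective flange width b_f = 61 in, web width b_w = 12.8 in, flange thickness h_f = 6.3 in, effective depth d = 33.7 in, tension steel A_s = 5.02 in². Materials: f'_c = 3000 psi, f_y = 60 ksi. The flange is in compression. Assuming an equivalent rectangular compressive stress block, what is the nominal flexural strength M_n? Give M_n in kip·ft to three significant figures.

M_n ≈ 822 kip·ft

Tension: T = A_s f_y = 5.02 × 60 = 301.2 kips.
Try a within the flange: a = T/(0.85 f'_c b_f) = 301.2/(0.85 × 3 × 61) = 1.936 in.
Since a = 1.936 ≤ h_f = 6.3 in, the stress block lies entirely in the flange; analyse as a rectangular beam of width b_f.
M_n = T(d − a/2) = 301.2 × (33.7 − 0.968) = 9858.9 kip·in.
M_n = 9858.9/12 = 821.58 kip·ft.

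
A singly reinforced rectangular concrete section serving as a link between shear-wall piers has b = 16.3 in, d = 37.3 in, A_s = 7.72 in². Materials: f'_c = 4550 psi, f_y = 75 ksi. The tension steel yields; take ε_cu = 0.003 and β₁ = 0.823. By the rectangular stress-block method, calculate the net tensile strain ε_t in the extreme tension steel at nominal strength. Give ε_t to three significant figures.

ε_t ≈ 0.00703

a = A_s f_y/(0.85 f'_c b) = 9.185 in.
β₁ = 0.823, so c = a/β₁ = 9.185/0.823 = 11.160 in.
From the linear strain diagram with ε_cu = 0.003: ε_t = 0.003 (d − c)/c = 0.003 × (37.3 − 11.160)/11.160 = 0.00703.
Since ε_t ≥ 0.005, the section is tension-controlled.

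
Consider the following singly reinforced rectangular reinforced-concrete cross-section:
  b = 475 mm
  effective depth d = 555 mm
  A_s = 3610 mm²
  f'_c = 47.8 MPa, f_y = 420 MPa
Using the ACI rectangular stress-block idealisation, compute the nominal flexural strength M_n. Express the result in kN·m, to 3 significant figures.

T = A_s f_y = 3610 × 420 = 1516200 N = 1516.2 kN.
From C = T: a = T/(0.85 f'_c b) = 1516200/(0.85 × 47.8 × 475) = 78.56 mm.
M_n = T(d − a/2) = 1516.2 kN × (555 − 39.28) mm = 781.93 kN·m.

M_n ≈ 782 kN·m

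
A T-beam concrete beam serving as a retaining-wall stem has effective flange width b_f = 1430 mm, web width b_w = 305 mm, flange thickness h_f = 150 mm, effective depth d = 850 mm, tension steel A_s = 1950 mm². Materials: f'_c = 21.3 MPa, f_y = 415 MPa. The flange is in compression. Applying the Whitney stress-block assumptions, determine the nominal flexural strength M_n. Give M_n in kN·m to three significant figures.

Tension: T = A_s f_y = 1950 × 415 = 809250 N.
Try a within the flange: a = T/(0.85 f'_c b_f) = 809250/(0.85 × 21.3 × 1430) = 31.26 mm.
Since a = 31.26 ≤ h_f = 150 mm, the stress block lies entirely in the flange; analyse as a rectangular beam of width b_f.
M_n = T(d − a/2) = 809250 × (850 − 15.63) = 675.21 × 10⁶ N·mm.
M_n = 675.21 kN·m.

M_n ≈ 675 kN·m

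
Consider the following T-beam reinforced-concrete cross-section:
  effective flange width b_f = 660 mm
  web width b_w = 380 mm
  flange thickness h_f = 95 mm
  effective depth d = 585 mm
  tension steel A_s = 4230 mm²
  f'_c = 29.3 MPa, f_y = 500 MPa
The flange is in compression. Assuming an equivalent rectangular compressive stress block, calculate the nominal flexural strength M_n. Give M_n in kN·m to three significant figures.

Tension: T = A_s f_y = 4230 × 500 = 2115000 N.
Try a within the flange: a = T/(0.85 f'_c b_f) = 2115000/(0.85 × 29.3 × 660) = 128.67 mm.
a = 128.67 > h_f = 95 mm: the block extends into the web. Split into flange-overhang and web parts.
C_f = 0.85 f'_c (b_f − b_w) h_f = 0.85 × 29.3 × (660 − 380) × 95 = 662473 N.
Remaining web compression depth: a_w = (T − C_f)/(0.85 f'_c b_w) = (2115000 − 662473)/(0.85 × 29.3 × 380) = 153.48 mm.
M_n = C_f(d − h_f/2) + (T − C_f)(d − a_w/2) = 662473 × (585 − 47.5) + 1452527 × (585 − 76.74) = 356.08 + 738.26 = 1094.34 × 10⁶ N·mm.
M_n = 1094.34 kN·m.

M_n ≈ 1090 kN·m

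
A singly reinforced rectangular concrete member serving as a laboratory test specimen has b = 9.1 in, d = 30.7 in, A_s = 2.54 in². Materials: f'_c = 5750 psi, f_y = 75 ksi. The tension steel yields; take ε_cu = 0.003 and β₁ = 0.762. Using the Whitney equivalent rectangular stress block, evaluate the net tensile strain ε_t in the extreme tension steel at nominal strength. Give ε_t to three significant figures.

ε_t ≈ 0.0134

a = A_s f_y/(0.85 f'_c b) = 4.283 in.
β₁ = 0.762, so c = a/β₁ = 4.283/0.762 = 5.621 in.
From the linear strain diagram with ε_cu = 0.003: ε_t = 0.003 (d − c)/c = 0.003 × (30.7 − 5.621)/5.621 = 0.0134.
Since ε_t ≥ 0.005, the section is tension-controlled.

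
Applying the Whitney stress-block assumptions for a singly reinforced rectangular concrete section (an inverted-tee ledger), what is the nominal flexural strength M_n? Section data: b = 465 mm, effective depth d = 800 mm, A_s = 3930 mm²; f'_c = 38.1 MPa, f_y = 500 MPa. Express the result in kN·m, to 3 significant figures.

M_n ≈ 1440 kN·m

T = A_s f_y = 3930 × 500 = 1965000 N = 1965 kN.
From C = T: a = T/(0.85 f'_c b) = 1965000/(0.85 × 38.1 × 465) = 130.49 mm.
M_n = T(d − a/2) = 1965 kN × (800 − 65.245) mm = 1443.79 kN·m.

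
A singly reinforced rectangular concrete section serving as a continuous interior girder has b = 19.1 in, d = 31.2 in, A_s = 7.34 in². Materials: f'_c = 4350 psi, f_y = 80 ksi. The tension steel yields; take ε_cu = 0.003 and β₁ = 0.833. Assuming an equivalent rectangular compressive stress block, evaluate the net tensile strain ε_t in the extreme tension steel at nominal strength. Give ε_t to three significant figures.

a = A_s f_y/(0.85 f'_c b) = 8.315 in.
β₁ = 0.833, so c = a/β₁ = 8.315/0.833 = 9.982 in.
From the linear strain diagram with ε_cu = 0.003: ε_t = 0.003 (d − c)/c = 0.003 × (31.2 − 9.982)/9.982 = 0.00638.
Since ε_t ≥ 0.005, the section is tension-controlled.

ε_t ≈ 0.00638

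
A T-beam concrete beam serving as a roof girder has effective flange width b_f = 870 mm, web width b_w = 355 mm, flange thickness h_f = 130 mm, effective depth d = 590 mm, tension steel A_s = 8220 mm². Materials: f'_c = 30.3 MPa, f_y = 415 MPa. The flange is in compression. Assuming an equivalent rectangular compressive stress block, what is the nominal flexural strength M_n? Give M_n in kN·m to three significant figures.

M_n ≈ 1740 kN·m

Tension: T = A_s f_y = 8220 × 415 = 3411300 N.
Try a within the flange: a = T/(0.85 f'_c b_f) = 3411300/(0.85 × 30.3 × 870) = 152.24 mm.
a = 152.24 > h_f = 130 mm: the block extends into the web. Split into flange-overhang and web parts.
C_f = 0.85 f'_c (b_f − b_w) h_f = 0.85 × 30.3 × (870 − 355) × 130 = 1724297 N.
Remaining web compression depth: a_w = (T − C_f)/(0.85 f'_c b_w) = (3411300 − 1724297)/(0.85 × 30.3 × 355) = 184.51 mm.
M_n = C_f(d − h_f/2) + (T − C_f)(d − a_w/2) = 1724297 × (590 − 65) + 1687003 × (590 − 92.255) = 905.26 + 839.70 = 1744.96 × 10⁶ N·mm.
M_n = 1744.96 kN·m.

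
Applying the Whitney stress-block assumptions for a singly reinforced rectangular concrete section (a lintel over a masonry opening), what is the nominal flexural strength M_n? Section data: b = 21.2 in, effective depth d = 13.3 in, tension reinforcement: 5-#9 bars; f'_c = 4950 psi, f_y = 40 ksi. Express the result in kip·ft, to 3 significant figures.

A_s = 5 × 1 = 5 in².
T = A_s f_y = 5 × 40 = 200 kips.
a = T/(0.85 f'_c b) = 200/(0.85 × 4.95 × 21.2) = 2.242 in.
M_n = T(d − a/2) = 200 × (13.3 − 1.121) = 2435.8 kip·in = 2435.8/12 = 202.98 kip·ft.

M_n ≈ 203 kip·ft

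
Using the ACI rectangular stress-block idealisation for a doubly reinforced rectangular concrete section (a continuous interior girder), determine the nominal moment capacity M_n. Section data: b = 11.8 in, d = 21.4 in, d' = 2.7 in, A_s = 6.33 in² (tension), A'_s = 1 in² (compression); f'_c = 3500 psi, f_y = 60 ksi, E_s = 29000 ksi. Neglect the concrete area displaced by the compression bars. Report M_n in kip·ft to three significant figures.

Assume both steels yield.
a = (A_s − A'_s) f_y/(0.85 f'_c b) = (6.33 − 1) × 60/(0.85 × 3.5 × 11.8) = 9.110 in.
c = a/β₁ = 9.110/0.85 = 10.718 in; ε'_s = 0.003(c − d')/c = 0.0022 ≥ ε_y = 0.0021, so the compression steel yields.
M_n = (A_s − A'_s) f_y (d − a/2) + A'_s f_y (d − d') = 319.8 × (21.4 − 4.555) + 60 × (21.4 − 2.7) = 5387.0 + 1122.0 = 6509.0 kip·in = 6509.0/12 = 542.42 kip·ft.

M_n ≈ 542 kip·ft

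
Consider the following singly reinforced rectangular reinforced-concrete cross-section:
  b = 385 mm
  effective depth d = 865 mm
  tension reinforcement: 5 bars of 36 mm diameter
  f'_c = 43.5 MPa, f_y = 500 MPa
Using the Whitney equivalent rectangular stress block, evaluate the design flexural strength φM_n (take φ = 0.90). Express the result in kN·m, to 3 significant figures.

A_s = 5 × 1018 = 5090 mm².
T = A_s f_y = 5090 × 500 = 2545000 N = 2545 kN.
From C = T: a = T/(0.85 f'_c b) = 2545000/(0.85 × 43.5 × 385) = 178.78 mm.
M_n = T(d − a/2) = 2545 kN × (865 − 89.39) mm = 1973.93 kN·m.
φM_n = 0.90 × 1973.93 = 1776.54 kN·m.

φM_n ≈ 1780 kN·m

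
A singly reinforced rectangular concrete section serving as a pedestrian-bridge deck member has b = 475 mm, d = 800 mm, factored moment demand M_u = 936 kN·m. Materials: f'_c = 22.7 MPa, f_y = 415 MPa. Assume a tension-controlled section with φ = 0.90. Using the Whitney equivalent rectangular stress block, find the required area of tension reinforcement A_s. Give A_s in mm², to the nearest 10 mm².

M_n = M_u/φ = 936/0.90 = 1040 kN·m.
With M_n = 0.85 f'_c a b (d − a/2), solve the quadratic for a:
a = d − √(d² − 2M_n/(0.85 f'_c b)) = 800 − √(800² − 2 × 1040×10⁶/(0.85 × 22.7 × 475)) = 157.31 mm.
A_s = 0.85 f'_c a b / f_y = 0.85 × 22.7 × 157.31 × 475 / 415 = 3474.1 mm².

A_s ≈ 3470 mm²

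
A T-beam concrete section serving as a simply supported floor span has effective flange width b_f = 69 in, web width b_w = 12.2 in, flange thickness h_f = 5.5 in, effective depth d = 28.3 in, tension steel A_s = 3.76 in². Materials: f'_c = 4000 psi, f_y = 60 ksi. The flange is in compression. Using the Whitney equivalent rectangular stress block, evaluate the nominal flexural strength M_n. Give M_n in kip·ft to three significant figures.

Tension: T = A_s f_y = 3.76 × 60 = 225.6 kips.
Try a within the flange: a = T/(0.85 f'_c b_f) = 225.6/(0.85 × 4 × 69) = 0.962 in.
Since a = 0.962 ≤ h_f = 5.5 in, the stress block lies entirely in the flange; analyse as a rectangular beam of width b_f.
M_n = T(d − a/2) = 225.6 × (28.3 − 0.481) = 6276.0 kip·in.
M_n = 6276.0/12 = 523.00 kip·ft.

M_n ≈ 523 kip·ft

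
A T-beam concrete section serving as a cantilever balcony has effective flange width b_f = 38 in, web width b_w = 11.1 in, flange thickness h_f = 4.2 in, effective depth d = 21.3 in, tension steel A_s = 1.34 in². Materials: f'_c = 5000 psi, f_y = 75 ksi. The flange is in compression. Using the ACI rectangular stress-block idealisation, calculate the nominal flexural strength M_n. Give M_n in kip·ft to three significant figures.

M_n ≈ 176 kip·ft

Tension: T = A_s f_y = 1.34 × 75 = 100.5 kips.
Try a within the flange: a = T/(0.85 f'_c b_f) = 100.5/(0.85 × 5 × 38) = 0.622 in.
Since a = 0.622 ≤ h_f = 4.2 in, the stress block lies entirely in the flange; analyse as a rectangular beam of width b_f.
M_n = T(d − a/2) = 100.5 × (21.3 − 0.311) = 2109.4 kip·in.
M_n = 2109.4/12 = 175.78 kip·ft.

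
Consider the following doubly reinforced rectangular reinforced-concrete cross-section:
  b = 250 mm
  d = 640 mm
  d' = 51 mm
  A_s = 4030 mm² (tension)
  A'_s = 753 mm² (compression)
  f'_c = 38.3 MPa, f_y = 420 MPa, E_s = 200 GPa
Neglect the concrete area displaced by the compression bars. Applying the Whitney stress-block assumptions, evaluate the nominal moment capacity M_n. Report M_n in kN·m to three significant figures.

Assume both tension and compression steel yield.
Net tension couple steel: A_s − A'_s = 3277 mm².
a = (A_s − A'_s) f_y / (0.85 f'_c b) = 1376340/(0.85 × 38.3 × 250) = 169.11 mm.
c = a/β₁ = 169.11/0.776 = 217.93 mm; ε'_s = 0.003(c − d')/c = 0.0023 ≥ f_y/E_s = 0.0021, so compression steel does yield.
M_n = (A_s − A'_s) f_y (d − a/2) + A'_s f_y (d − d') = [1376340 × (640 − 84.555) + 316260 × (640 − 51)] × 10⁻⁶ = 764.48 + 186.28 = 950.76 kN·m.

M_n ≈ 951 kN·m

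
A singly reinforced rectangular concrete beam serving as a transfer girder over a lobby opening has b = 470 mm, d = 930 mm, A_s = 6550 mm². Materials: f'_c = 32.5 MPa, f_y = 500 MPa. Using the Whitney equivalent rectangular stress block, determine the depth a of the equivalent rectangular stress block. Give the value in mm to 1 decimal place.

T = A_s f_y = 6550 × 500 = 3275000 N = 3275 kN.
Setting C = 0.85 f'_c a b equal to T: a = 3275000/(0.85 × 32.5 × 470) = 252.2 mm.

a ≈ 252.2 mm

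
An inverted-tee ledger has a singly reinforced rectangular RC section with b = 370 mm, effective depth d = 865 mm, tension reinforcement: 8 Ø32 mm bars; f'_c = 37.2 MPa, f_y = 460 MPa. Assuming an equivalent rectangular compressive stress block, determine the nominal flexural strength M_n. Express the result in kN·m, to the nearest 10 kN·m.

A_s = 8 × 804 = 6432 mm².
T = A_s f_y = 6432 × 460 = 2958720 N = 2958.72 kN.
From C = T: a = T/(0.85 f'_c b) = 2958720/(0.85 × 37.2 × 370) = 252.90 mm.
M_n = T(d − a/2) = 2958.72 kN × (865 − 126.45) mm = 2185.16 kN·m.

M_n ≈ 2190 kN·m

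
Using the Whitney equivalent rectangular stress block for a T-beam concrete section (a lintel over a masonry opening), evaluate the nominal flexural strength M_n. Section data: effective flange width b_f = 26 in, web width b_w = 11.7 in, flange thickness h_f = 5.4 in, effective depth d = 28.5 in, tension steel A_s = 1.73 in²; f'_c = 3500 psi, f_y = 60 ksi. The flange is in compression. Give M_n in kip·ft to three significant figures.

M_n ≈ 241 kip·ft

Tension: T = A_s f_y = 1.73 × 60 = 103.8 kips.
Try a within the flange: a = T/(0.85 f'_c b_f) = 103.8/(0.85 × 3.5 × 26) = 1.342 in.
Since a = 1.342 ≤ h_f = 5.4 in, the stress block lies entirely in the flange; analyse as a rectangular beam of width b_f.
M_n = T(d − a/2) = 103.8 × (28.5 − 0.671) = 2888.7 kip·in.
M_n = 2888.7/12 = 240.73 kip·ft.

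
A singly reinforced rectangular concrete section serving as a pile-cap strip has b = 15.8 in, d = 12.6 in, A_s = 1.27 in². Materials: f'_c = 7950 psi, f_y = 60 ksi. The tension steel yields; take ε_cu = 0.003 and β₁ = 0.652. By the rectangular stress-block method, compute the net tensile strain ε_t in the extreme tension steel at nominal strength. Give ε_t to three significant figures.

a = A_s f_y/(0.85 f'_c b) = 0.714 in.
β₁ = 0.652, so c = a/β₁ = 0.714/0.652 = 1.095 in.
From the linear strain diagram with ε_cu = 0.003: ε_t = 0.003 (d − c)/c = 0.003 × (12.6 − 1.095)/1.095 = 0.0315.
Since ε_t ≥ 0.005, the section is tension-controlled.

ε_t ≈ 0.0315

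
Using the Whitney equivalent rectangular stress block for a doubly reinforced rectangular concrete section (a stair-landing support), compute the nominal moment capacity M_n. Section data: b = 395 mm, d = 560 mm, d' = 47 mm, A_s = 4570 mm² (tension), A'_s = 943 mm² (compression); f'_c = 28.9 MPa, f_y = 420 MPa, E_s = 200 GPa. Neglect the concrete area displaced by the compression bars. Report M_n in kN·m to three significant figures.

M_n ≈ 937 kN·m

Assume both tension and compression steel yield.
Net tension couple steel: A_s − A'_s = 3627 mm².
a = (A_s − A'_s) f_y / (0.85 f'_c b) = 1523340/(0.85 × 28.9 × 395) = 156.99 mm.
c = a/β₁ = 156.99/0.844 = 186.01 mm; ε'_s = 0.003(c − d')/c = 0.0022 ≥ f_y/E_s = 0.0021, so compression steel does yield.
M_n = (A_s − A'_s) f_y (d − a/2) + A'_s f_y (d − d') = [1523340 × (560 − 78.495) + 396060 × (560 − 47)] × 10⁻⁶ = 733.50 + 203.18 = 936.68 kN·m.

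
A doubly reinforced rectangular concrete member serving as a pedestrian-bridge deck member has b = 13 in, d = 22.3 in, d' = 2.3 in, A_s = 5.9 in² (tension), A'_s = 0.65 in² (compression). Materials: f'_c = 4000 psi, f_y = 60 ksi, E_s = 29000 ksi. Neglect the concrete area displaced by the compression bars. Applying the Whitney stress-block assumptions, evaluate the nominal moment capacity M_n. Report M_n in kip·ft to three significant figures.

Assume both steels yield.
a = (A_s − A'_s) f_y/(0.85 f'_c b) = (5.9 − 0.65) × 60/(0.85 × 4 × 13) = 7.127 in.
c = a/β₁ = 7.127/0.85 = 8.385 in; ε'_s = 0.003(c − d')/c = 0.0022 ≥ ε_y = 0.0021, so the compression steel yields.
M_n = (A_s − A'_s) f_y (d − a/2) + A'_s f_y (d − d') = 315 × (22.3 − 3.5635) + 39 × (22.3 − 2.3) = 5902.0 + 780.0 = 6682.0 kip·in = 6682.0/12 = 556.83 kip·ft.

M_n ≈ 557 kip·ft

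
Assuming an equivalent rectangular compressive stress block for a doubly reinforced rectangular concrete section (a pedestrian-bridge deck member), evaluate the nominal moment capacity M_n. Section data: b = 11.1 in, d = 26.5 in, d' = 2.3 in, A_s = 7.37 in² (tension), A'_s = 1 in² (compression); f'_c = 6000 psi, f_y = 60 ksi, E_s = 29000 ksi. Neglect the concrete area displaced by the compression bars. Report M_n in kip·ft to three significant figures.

Assume both steels yield.
a = (A_s − A'_s) f_y/(0.85 f'_c b) = (7.37 − 1) × 60/(0.85 × 6 × 11.1) = 6.751 in.
c = a/β₁ = 6.751/0.75 = 9.001 in; ε'_s = 0.003(c − d')/c = 0.0022 ≥ ε_y = 0.0021, so the compression steel yields.
M_n = (A_s − A'_s) f_y (d − a/2) + A'_s f_y (d − d') = 382.2 × (26.5 − 3.3755) + 60 × (26.5 − 2.3) = 8838.2 + 1452.0 = 10290.2 kip·in = 10290.2/12 = 857.52 kip·ft.

M_n ≈ 858 kip·ft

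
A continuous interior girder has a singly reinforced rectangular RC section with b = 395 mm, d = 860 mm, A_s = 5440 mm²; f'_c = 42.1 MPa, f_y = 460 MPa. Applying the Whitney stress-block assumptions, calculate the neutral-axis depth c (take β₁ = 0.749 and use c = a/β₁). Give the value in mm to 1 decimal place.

c ≈ 236.4 mm

T = A_s f_y = 5440 × 460 = 2502400 N = 2502.4 kN.
Setting C = 0.85 f'_c a b equal to T: a = 2502400/(0.85 × 42.1 × 395) = 177.035 mm.
With β₁ = 0.749, c = a/β₁ = 177.035/0.749 = 236.4 mm.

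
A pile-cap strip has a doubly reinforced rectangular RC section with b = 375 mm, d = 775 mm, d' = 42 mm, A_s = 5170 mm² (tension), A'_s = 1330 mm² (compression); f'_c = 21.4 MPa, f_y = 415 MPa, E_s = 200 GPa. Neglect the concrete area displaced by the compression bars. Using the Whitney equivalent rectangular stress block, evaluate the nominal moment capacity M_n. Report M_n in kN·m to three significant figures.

Assume both tension and compression steel yield.
Net tension couple steel: A_s − A'_s = 3840 mm².
a = (A_s − A'_s) f_y / (0.85 f'_c b) = 1593600/(0.85 × 21.4 × 375) = 233.62 mm.
c = a/β₁ = 233.62/0.85 = 274.85 mm; ε'_s = 0.003(c − d')/c = 0.0025 ≥ f_y/E_s = 0.0021, so compression steel does yield.
M_n = (A_s − A'_s) f_y (d − a/2) + A'_s f_y (d − d') = [1593600 × (775 − 116.81) + 551950 × (775 − 42)] × 10⁻⁶ = 1048.89 + 404.58 = 1453.47 kN·m.

M_n ≈ 1450 kN·m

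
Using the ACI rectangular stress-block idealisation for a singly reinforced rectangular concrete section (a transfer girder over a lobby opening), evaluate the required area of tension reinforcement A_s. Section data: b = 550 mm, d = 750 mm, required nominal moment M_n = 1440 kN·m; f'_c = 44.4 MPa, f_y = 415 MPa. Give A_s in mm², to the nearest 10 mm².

With M_n = 0.85 f'_c a b (d − a/2), solve the quadratic for a:
a = d − √(d² − 2M_n/(0.85 f'_c b)) = 750 − √(750² − 2 × 1440×10⁶/(0.85 × 44.4 × 550)) = 99.04 mm.
A_s = 0.85 f'_c a b / f_y = 0.85 × 44.4 × 99.04 × 550 / 415 = 4953.7 mm².

A_s ≈ 4950 mm²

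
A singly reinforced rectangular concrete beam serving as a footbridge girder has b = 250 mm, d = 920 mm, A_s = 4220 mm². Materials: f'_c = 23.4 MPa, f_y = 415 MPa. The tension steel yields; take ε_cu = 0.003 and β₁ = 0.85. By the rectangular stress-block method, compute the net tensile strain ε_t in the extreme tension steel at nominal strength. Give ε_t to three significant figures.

ε_t ≈ 0.00366

a = A_s f_y/(0.85 f'_c b) = 352.20 mm.
β₁ = 0.85, so c = a/β₁ = 352.20/0.85 = 414.35 mm.
From the linear strain diagram with ε_cu = 0.003: ε_t = 0.003 (d − c)/c = 0.003 × (920 − 414.35)/414.35 = 0.00366.
ε_t < 0.004 — the section is over-reinforced for flexure under ACI limits.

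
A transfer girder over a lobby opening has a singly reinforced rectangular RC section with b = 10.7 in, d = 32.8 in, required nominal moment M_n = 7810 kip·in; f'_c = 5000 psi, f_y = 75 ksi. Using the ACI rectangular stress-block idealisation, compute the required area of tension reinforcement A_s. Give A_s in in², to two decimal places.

A_s ≈ 3.48 in²

From M_n = 0.85 f'_c a b (d − a/2):
a = d − √(d² − 2M_n/(0.85 f'_c b)) = 32.8 − √(32.8² − 2 × 7810/(0.85 × 5 × 10.7)) = 5.738 in.
A_s = 0.85 f'_c a b / f_y = 0.85 × 5 × 5.738 × 10.7 / 75 = 3.479 in².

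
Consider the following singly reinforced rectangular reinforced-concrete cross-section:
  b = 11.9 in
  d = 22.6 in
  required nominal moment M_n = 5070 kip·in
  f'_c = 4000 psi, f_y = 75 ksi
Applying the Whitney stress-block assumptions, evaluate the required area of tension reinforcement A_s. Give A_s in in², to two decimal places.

A_s ≈ 3.49 in²

From M_n = 0.85 f'_c a b (d − a/2):
a = d − √(d² − 2M_n/(0.85 f'_c b)) = 22.6 − √(22.6² − 2 × 5070/(0.85 × 4 × 11.9)) = 6.471 in.
A_s = 0.85 f'_c a b / f_y = 0.85 × 4 × 6.471 × 11.9 / 75 = 3.491 in².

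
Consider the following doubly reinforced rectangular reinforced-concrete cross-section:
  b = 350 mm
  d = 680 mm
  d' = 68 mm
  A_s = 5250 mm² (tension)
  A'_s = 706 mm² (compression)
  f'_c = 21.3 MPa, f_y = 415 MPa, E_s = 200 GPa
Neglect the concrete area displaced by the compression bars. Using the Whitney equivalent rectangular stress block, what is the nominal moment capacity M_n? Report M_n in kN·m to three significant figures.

M_n ≈ 1180 kN·m

Assume both tension and compression steel yield.
Net tension couple steel: A_s − A'_s = 4544 mm².
a = (A_s − A'_s) f_y / (0.85 f'_c b) = 1885760/(0.85 × 21.3 × 350) = 297.59 mm.
c = a/β₁ = 297.59/0.85 = 350.11 mm; ε'_s = 0.003(c − d')/c = 0.0024 ≥ f_y/E_s = 0.0021, so compression steel does yield.
M_n = (A_s − A'_s) f_y (d − a/2) + A'_s f_y (d − d') = [1885760 × (680 − 148.795) + 292990 × (680 − 68)] × 10⁻⁶ = 1001.73 + 179.31 = 1181.04 kN·m.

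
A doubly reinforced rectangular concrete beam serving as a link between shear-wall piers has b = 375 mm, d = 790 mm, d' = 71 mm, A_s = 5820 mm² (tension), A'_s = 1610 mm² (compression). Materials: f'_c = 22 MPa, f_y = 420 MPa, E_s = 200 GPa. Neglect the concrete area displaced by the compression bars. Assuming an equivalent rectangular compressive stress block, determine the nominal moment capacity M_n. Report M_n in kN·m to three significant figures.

M_n ≈ 1660 kN·m

Assume both tension and compression steel yield.
Net tension couple steel: A_s − A'_s = 4210 mm².
a = (A_s − A'_s) f_y / (0.85 f'_c b) = 1768200/(0.85 × 22 × 375) = 252.15 mm.
c = a/β₁ = 252.15/0.85 = 296.65 mm; ε'_s = 0.003(c − d')/c = 0.0023 ≥ f_y/E_s = 0.0021, so compression steel does yield.
M_n = (A_s − A'_s) f_y (d − a/2) + A'_s f_y (d − d') = [1768200 × (790 − 126.075) + 676200 × (790 − 71)] × 10⁻⁶ = 1173.95 + 486.19 = 1660.14 kN·m.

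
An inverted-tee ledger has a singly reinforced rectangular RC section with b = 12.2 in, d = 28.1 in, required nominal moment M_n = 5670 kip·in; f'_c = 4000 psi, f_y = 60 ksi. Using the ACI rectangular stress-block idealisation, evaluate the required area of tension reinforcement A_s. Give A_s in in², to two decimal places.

From M_n = 0.85 f'_c a b (d − a/2):
a = d − √(d² − 2M_n/(0.85 f'_c b)) = 28.1 − √(28.1² − 2 × 5670/(0.85 × 4 × 12.2)) = 5.379 in.
A_s = 0.85 f'_c a b / f_y = 0.85 × 4 × 5.379 × 12.2 / 60 = 3.719 in².

A_s ≈ 3.72 in²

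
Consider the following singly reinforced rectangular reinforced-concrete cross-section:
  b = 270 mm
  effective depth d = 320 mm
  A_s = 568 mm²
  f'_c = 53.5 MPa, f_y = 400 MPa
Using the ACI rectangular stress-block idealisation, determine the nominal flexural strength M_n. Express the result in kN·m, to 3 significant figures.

M_n ≈ 70.6 kN·m

T = A_s f_y = 568 × 400 = 227200 N = 227.2 kN.
From C = T: a = T/(0.85 f'_c b) = 227200/(0.85 × 53.5 × 270) = 18.50 mm.
M_n = T(d − a/2) = 227.2 kN × (320 − 9.25) mm = 70.60 kN·m.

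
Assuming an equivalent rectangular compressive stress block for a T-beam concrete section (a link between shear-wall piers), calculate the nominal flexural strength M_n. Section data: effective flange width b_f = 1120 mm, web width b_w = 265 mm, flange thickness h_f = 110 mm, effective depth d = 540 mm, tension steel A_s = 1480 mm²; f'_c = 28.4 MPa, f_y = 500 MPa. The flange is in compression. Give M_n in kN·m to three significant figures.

M_n ≈ 389 kN·m

Tension: T = A_s f_y = 1480 × 500 = 740000 N.
Try a within the flange: a = T/(0.85 f'_c b_f) = 740000/(0.85 × 28.4 × 1120) = 27.37 mm.
Since a = 27.37 ≤ h_f = 110 mm, the stress block lies entirely in the flange; analyse as a rectangular beam of width b_f.
M_n = T(d − a/2) = 740000 × (540 − 13.685) = 389.47 × 10⁶ N·mm.
M_n = 389.47 kN·m.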